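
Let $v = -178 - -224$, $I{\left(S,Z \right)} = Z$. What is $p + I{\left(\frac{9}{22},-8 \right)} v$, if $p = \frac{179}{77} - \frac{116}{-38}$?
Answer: $- \frac{530517}{1463} \approx -362.62$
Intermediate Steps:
$v = 46$ ($v = -178 + 224 = 46$)
$p = \frac{7867}{1463}$ ($p = 179 \cdot \frac{1}{77} - - \frac{58}{19} = \frac{179}{77} + \frac{58}{19} = \frac{7867}{1463} \approx 5.3773$)
$p + I{\left(\frac{9}{22},-8 \right)} v = \frac{7867}{1463} - 368 = - \frac{530517}{1463}$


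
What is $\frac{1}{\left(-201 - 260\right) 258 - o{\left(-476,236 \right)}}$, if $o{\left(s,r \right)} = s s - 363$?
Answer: $- \frac{1}{345151} \approx -2.8973 \cdot 10^{-6}$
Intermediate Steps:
$o{\left(s,r \right)} = -363 + s^{2}$ ($o{\left(s,r \right)} = s^{2} - 363 = -363 + s^{2}$)
$\frac{1}{\left(-201 - 260\right) 258 - o{\left(-476,236 \right)}} = \frac{1}{\left(-201 - 260\right) 258 - \left(-363 + \left(-476\right)^{2}\right)} = \frac{1}{\left(-201 - 260\right) 258 - \left(-363 + 226576\right)} = \frac{1}{\left(-461\right) 258 - 226213} = \frac{1}{-118938 - 226213} = \frac{1}{-345151} = - \frac{1}{345151}$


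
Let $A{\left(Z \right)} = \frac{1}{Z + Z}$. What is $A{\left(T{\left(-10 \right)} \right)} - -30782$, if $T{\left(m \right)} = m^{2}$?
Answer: $\frac{6156401}{200} \approx 30782.0$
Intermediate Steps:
$A{\left(Z \right)} = \frac{1}{2 Z}$
$A{\left(T{\left(-10 \right)} \right)} - -30782 = \frac{1}{2 \left(-10\right)^{2}} - -30782 = \frac{1}{2 \cdot 100} + 30782 = \frac{1}{2} \cdot \frac{1}{100} + 30782 = \frac{1}{200} + 30782 = \frac{6156401}{200}$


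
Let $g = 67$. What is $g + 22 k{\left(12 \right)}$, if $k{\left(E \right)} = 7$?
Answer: $221$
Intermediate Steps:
$g + 22 k{\left(12 \right)} = 67 + 22 \cdot 7 = 67 + 154 = 221$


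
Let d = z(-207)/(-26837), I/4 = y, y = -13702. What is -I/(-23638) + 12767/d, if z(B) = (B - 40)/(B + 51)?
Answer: -48594241526288/224561 ≈ -2.1640e+8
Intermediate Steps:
z(B) = (-40 + B)/(51 + B)
I = -54808 (I = 4*(-13702) = -54808)
d = -19/322044 (d = ((-40 - 207)/(51 - 207))/(-26837) = (-247/(-156))*(-1/26837) = -1/156*(-247)*(-1/26837) = (19/12)*(-1/26837) = -19/322044 ≈ -5.8998e-5)
-I/(-23638) + 12767/d = -1*(-54808)/(-23638) + 12767/(-19/322044) = 54808*(-1/23638) + 12767*(-322044/19) = -27404/11819 - 4111535748/19 = -48594241526288/224561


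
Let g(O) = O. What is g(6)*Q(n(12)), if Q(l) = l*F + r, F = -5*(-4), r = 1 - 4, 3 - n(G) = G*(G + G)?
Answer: -34218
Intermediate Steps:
n(G) = 3 - 2*G² (n(G) = 3 - G*(G + G) = 3 - G*2*G = 3 - 2*G²)
r = -3
F = 20
Q(l) = -3 + 20*l (Q(l) = l*20 - 3 = 20*l - 3 = -3 + 20*l)
g(6)*Q(n(12)) = 6*(-3 + 20*(3 - 2*12²)) = 6*(-3 + 20*(3 - 2*144)) = 6*(-3 + 20*(3 - 288)) = 6*(-3 + 20*(-285)) = 6*(-3 - 5700) = 6*(-5703) = -34218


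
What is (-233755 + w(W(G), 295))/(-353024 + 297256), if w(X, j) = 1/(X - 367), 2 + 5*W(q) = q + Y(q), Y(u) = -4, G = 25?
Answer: 424499085/101274688 ≈ 4.1916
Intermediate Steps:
W(q) = -6/5 + q/5 (W(q) = -⅖ + (q - 4)/5 = -⅖ + (-4 + q)/5 = -⅖ + (-⅘ + q/5) = -6/5 + q/5)
w(X, j) = 1/(-367 + X)
(-233755 + w(W(G), 295))/(-353024 + 297256) = (-233755 + 1/(-367 + (-6/5 + (⅕)*25)))/(-353024 + 297256) = (-233755 + 1/(-367 + (-6/5 + 5)))/(-55768) = (-233755 + 1/(-367 + 19/5))*(-1/55768) = (-233755 + 1/(-1816/5))*(-1/55768) = (-233755 - 5/1816)*(-1/55768) = -424499085/1816*(-1/55768) = 424499085/101274688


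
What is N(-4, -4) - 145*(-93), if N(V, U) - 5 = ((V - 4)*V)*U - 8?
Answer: 13354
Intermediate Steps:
N(V, U) = -3 + U*V*(-4 + V) (N(V, U) = 5 + (((V - 4)*V)*U - 8) = 5 + (((-4 + V)*V)*U - 8) = 5 + ((V*(-4 + V))*U - 8) = 5 + (U*V*(-4 + V) - 8) = 5 + (-8 + U*V*(-4 + V)) = -3 + U*V*(-4 + V))
N(-4, -4) - 145*(-93) = (-3 - 4*(-4)**2 - 4*(-4)*(-4)) - 145*(-93) = (-3 - 4*16 - 64) + 13485 = (-3 - 64 - 64) + 13485 = -131 + 13485 = 13354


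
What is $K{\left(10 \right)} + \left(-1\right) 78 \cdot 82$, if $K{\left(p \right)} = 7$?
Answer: $-6389$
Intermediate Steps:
$K{\left(10 \right)} + \left(-1\right) 78 \cdot 82 = 7 + \left(-1\right) 78 \cdot 82 = 7 - 6396 = -6389$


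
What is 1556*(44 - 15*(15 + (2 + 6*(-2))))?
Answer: -48236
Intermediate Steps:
1556*(44 - 15*(15 + (2 + 6*(-2)))) = 1556*(44 - 15*(15 + (2 - 12))) = 1556*(44 - 15*(15 - 10)) = 1556*(44 - 15*5) = 1556*(44 - 75) = 1556*(-31) = -48236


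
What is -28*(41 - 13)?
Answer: -784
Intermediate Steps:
-28*(41 - 13) = -28*28 = -784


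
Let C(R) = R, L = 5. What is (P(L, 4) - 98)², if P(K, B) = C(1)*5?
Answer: 8649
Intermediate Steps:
P(K, B) = 5 (P(K, B) = 1*5 = 5)
(P(L, 4) - 98)² = (5 - 98)² = (-93)² = 8649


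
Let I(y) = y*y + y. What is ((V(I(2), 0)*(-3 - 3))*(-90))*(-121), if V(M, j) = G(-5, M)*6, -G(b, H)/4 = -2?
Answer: -3136320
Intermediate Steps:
G(b, H) = 8 (G(b, H) = -4*(-2) = 8)
I(y) = y + y**2 (I(y) = y**2 + y = y + y**2)
V(M, j) = 48 (V(M, j) = 8*6 = 48)
((V(I(2), 0)*(-3 - 3))*(-90))*(-121) = ((48*(-3 - 3))*(-90))*(-121) = ((48*(-6))*(-90))*(-121) = -288*(-90)*(-121) = 25920*(-121) = -3136320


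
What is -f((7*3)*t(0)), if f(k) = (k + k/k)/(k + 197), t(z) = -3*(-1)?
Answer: -16/65 ≈ -0.24615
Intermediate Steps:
t(z) = 3
f(k) = (1 + k)/(197 + k) (f(k) = (k + 1)/(197 + k) = (1 + k)/(197 + k))
-f((7*3)*t(0)) = -(1 + (7*3)*3)/(197 + (7*3)*3) = -(1 + 21*3)/(197 + 21*3) = -(1 + 63)/(197 + 63) = -64/260 = -1*16/65 = -16/65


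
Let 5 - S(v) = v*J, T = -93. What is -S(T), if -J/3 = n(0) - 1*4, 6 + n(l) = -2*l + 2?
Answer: -2237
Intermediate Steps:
n(l) = -4 - 2*l (n(l) = -6 + (-2*l + 2) = -6 + (2 - 2*l) = -4 - 2*l)
J = 24 (J = -3*((-4 - 2*0) - 1*4) = -3*((-4 + 0) - 4) = -3*(-4 - 4) = -3*(-8) = 24)
S(v) = 5 - 24*v (S(v) = 5 - v*24 = 5 - 24*v)
-S(T) = -(5 - 24*(-93)) = -(5 + 2232) = -1*2237 = -2237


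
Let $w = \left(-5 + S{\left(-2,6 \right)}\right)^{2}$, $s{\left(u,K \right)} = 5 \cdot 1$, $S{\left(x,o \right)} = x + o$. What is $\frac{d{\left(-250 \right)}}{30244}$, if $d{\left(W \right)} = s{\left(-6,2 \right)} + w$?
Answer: $\frac{3}{15122} \approx 0.00019839$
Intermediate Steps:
$S{\left(x,o \right)} = o + x$
$s{\left(u,K \right)} = 5$
$w = 1$ ($w = \left(-5 + \left(6 - 2\right)\right)^{2} = \left(-5 + 4\right)^{2} = \left(-1\right)^{2} = 1$)
$d{\left(W \right)} = 6$ ($d{\left(W \right)} = 5 + 1 = 6$)
$\frac{d{\left(-250 \right)}}{30244} = \frac{6}{30244} = 6 \cdot \frac{1}{30244} = \frac{3}{15122}$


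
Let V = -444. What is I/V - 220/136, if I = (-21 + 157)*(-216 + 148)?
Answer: 72503/3774 ≈ 19.211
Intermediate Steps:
I = -9248 (I = 136*(-68) = -9248)
I/V - 220/136 = -9248/(-444) - 220/136 = -9248*(-1/444) - 220*1/136 = 2312/111 - 55/34 = 72503/3774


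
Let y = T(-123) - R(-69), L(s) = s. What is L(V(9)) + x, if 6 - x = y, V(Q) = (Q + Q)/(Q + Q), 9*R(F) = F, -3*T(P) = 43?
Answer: 41/3 ≈ 13.667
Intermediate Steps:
T(P) = -43/3 (T(P) = -⅓*43 = -43/3)
R(F) = F/9
V(Q) = 1 (V(Q) = (2*Q)/((2*Q)) = (2*Q)*(1/(2*Q)) = 1)
y = -20/3 (y = -43/3 - (-69)/9 = -43/3 - 1*(-23/3) = -43/3 + 23/3 = -20/3 ≈ -6.6667)
x = 38/3 (x = 6 - 1*(-20/3) = 6 + 20/3 = 38/3 ≈ 12.667)
L(V(9)) + x = 1 + 38/3 = 41/3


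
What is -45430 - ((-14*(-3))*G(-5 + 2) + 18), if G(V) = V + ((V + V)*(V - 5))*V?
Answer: -39274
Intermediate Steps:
G(V) = V + 2*V²*(-5 + V) (G(V) = V + ((2*V)*(-5 + V))*V = V + (2*V*(-5 + V))*V = V + 2*V²*(-5 + V))
-45430 - ((-14*(-3))*G(-5 + 2) + 18) = -45430 - ((-14*(-3))*((-5 + 2)*(1 - 10*(-5 + 2) + 2*(-5 + 2)²)) + 18) = -45430 - (42*(-3*(1 - 10*(-3) + 2*(-3)²)) + 18) = -45430 - (42*(-3*(1 + 30 + 2*9)) + 18) = -45430 - (42*(-3*(1 + 30 + 18)) + 18) = -45430 - (42*(-3*49) + 18) = -45430 - (42*(-147) + 18) = -45430 - (-6174 + 18) = -45430 - 1*(-6156) = -45430 + 6156 = -39274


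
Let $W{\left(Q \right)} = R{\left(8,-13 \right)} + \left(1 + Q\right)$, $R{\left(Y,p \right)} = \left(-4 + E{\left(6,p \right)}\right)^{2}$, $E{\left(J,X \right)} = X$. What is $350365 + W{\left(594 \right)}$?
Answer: $351249$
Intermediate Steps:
$R{\left(Y,p \right)} = \left(-4 + p\right)^{2}$
$W{\left(Q \right)} = 290 + Q$ ($W{\left(Q \right)} = \left(-4 - 13\right)^{2} + \left(1 + Q\right) = \left(-17\right)^{2} + \left(1 + Q\right) = 289 + \left(1 + Q\right) = 290 + Q$)
$350365 + W{\left(594 \right)} = 350365 + \left(290 + 594\right) = 350365 + 884 = 351249$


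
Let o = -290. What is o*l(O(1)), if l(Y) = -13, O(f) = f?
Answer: 3770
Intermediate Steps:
o*l(O(1)) = -290*(-13) = 3770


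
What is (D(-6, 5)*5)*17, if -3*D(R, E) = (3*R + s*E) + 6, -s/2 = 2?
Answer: 2720/3 ≈ 906.67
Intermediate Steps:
s = -4 (s = -2*2 = -4)
D(R, E) = -2 - R + 4*E/3 (D(R, E) = -((3*R - 4*E) + 6)/3 = -((-4*E + 3*R) + 6)/3 = -(6 - 4*E + 3*R)/3 = -2 - R + 4*E/3)
(D(-6, 5)*5)*17 = ((-2 - 1*(-6) + (4/3)*5)*5)*17 = ((-2 + 6 + 20/3)*5)*17 = ((32/3)*5)*17 = (160/3)*17 = 2720/3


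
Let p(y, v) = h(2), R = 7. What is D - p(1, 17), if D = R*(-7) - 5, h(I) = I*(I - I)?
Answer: -54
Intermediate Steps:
h(I) = 0 (h(I) = I*0 = 0)
p(y, v) = 0
D = -54 (D = 7*(-7) - 5 = -49 - 5 = -54)
D - p(1, 17) = -54 - 1*0 = -54 + 0 = -54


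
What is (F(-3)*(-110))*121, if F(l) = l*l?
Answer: -119790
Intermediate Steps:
F(l) = l²
(F(-3)*(-110))*121 = ((-3)²*(-110))*121 = (9*(-110))*121 = -990*121 = -119790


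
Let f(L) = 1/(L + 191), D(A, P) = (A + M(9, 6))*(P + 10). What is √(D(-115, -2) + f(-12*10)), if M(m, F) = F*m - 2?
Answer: I*√2540593/71 ≈ 22.45*I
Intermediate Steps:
M(m, F) = -2 + F*m
D(A, P) = (10 + P)*(52 + A) (D(A, P) = (A + (-2 + 6*9))*(P + 10) = (A + (-2 + 54))*(10 + P) = (A + 52)*(10 + P) = (52 + A)*(10 + P) = (10 + P)*(52 + A))
f(L) = 1/(191 + L)
√(D(-115, -2) + f(-12*10)) = √((520 + 10*(-115) + 52*(-2) - 115*(-2)) + 1/(191 - 12*10)) = √((520 - 1150 - 104 + 230) + 1/(191 - 120)) = √(-504 + 1/71) = √(-35783/71) = I*√2540593/71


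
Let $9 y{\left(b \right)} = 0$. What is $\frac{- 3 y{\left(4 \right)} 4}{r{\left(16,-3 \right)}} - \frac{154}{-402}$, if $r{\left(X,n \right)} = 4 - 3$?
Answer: $\frac{77}{201} \approx 0.38308$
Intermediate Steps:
$r{\left(X,n \right)} = 1$
$y{\left(b \right)} = 0$ ($y{\left(b \right)} = \frac{1}{9} \cdot 0 = 0$)
$\frac{- 3 y{\left(4 \right)} 4}{r{\left(16,-3 \right)}} - \frac{154}{-402} = \frac{\left(-3\right) 0 \cdot 4}{1} - \frac{154}{-402} = 0 \cdot 4 \cdot 1 - - \frac{77}{201} = 0 \cdot 1 + \frac{77}{201} = 0 + \frac{77}{201} = \frac{77}{201}$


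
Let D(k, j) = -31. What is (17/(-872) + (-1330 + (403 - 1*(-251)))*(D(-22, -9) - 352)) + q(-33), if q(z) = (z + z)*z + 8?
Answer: 227673951/872 ≈ 2.6109e+5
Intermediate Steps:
q(z) = 8 + 2*z² (q(z) = (2*z)*z + 8 = 2*z² + 8 = 8 + 2*z²)
(17/(-872) + (-1330 + (403 - 1*(-251)))*(D(-22, -9) - 352)) + q(-33) = (17/(-872) + (-1330 + (403 - 1*(-251)))*(-31 - 352)) + (8 + 2*(-33)²) = (17*(-1/872) + (-1330 + (403 + 251))*(-383)) + (8 + 2*1089) = (-17/872 + (-1330 + 654)*(-383)) + (8 + 2178) = (-17/872 - 676*(-383)) + 2186 = (-17/872 + 258908) + 2186 = 225767759/872 + 2186 = 227673951/872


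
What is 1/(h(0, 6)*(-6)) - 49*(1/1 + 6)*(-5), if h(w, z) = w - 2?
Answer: 20581/12 ≈ 1715.1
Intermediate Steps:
h(w, z) = -2 + w
1/(h(0, 6)*(-6)) - 49*(1/1 + 6)*(-5) = 1/((-2 + 0)*(-6)) - 49*(1/1 + 6)*(-5) = 1/(-2*(-6)) - 49*(1 + 6)*(-5) = 1/12 - 343*(-5) = 1/12 - 49*(-35) = 1/12 + 1715 = 20581/12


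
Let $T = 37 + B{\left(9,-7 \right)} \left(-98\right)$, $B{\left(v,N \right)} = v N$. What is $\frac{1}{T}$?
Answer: $\frac{1}{6211} \approx 0.000161$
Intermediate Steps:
$B{\left(v,N \right)} = N v$
$T = 6211$ ($T = 37 + \left(-7\right) 9 \left(-98\right) = 37 - -6174 = 37 + 6174 = 6211$)
$\frac{1}{T} = \frac{1}{6211}$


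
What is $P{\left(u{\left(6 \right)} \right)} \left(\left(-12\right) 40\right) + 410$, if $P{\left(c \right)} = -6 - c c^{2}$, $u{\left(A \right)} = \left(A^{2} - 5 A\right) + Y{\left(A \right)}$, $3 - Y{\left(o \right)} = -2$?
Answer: $642170$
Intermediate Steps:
$Y{\left(o \right)} = 5$ ($Y{\left(o \right)} = 3 - -2 = 3 + 2 = 5$)
$u{\left(A \right)} = 5 + A^{2} - 5 A$ ($u{\left(A \right)} = \left(A^{2} - 5 A\right) + 5 = 5 + A^{2} - 5 A$)
$P{\left(c \right)} = -6 - c^{3}$
$P{\left(u{\left(6 \right)} \right)} \left(\left(-12\right) 40\right) + 410 = \left(-6 - \left(5 + 6^{2} - 30\right)^{3}\right) \left(\left(-12\right) 40\right) + 410 = \left(-6 - \left(5 + 36 - 30\right)^{3}\right) \left(-480\right) + 410 = \left(-6 - 11^{3}\right) \left(-480\right) + 410 = \left(-6 - 1331\right) \left(-480\right) + 410 = \left(-1337\right) \left(-480\right) + 410 = 641760 + 410 = 642170$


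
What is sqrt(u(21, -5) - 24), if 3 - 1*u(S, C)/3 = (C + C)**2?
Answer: 3*I*sqrt(35) ≈ 17.748*I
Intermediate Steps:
u(S, C) = 9 - 12*C**2 (u(S, C) = 9 - 3*(C + C)**2 = 9 - 3*4*C**2 = 9 - 12*C**2)
sqrt(u(21, -5) - 24) = sqrt((9 - 12*(-5)**2) - 24) = sqrt((9 - 12*25) - 24) = sqrt((9 - 300) - 24) = sqrt(-291 - 24) = sqrt(-315) = 3*I*sqrt(35)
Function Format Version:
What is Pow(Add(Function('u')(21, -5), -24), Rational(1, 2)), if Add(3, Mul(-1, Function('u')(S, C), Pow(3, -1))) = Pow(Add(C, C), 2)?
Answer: Mul(3, I, Pow(35, Rational(1, 2))) ≈ Mul(17.748, I)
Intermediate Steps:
Function('u')(S, C) = Add(9, Mul(-12, Pow(C, 2))) (Function('u')(S, C) = Add(9, Mul(-3, Pow(Add(C, C), 2))) = Add(9, Mul(-3, Pow(Mul(2, C), 2))) = Add(9, Mul(-3, Mul(4, Pow(C, 2)))) = Add(9, Mul(-12, Pow(C, 2))))
Pow(Add(Function('u')(21, -5), -24), Rational(1, 2)) = Pow(Add(Add(9, Mul(-12, Pow(-5, 2))), -24), Rational(1, 2)) = Pow(Add(Add(9, Mul(-12, 25)), -24), Rational(1, 2)) = Pow(Add(Add(9, -300), -24), Rational(1, 2)) = Pow(Add(-291, -24), Rational(1, 2)) = Pow(-315, Rational(1, 2)) = Mul(3, I, Pow(35, Rational(1, 2)))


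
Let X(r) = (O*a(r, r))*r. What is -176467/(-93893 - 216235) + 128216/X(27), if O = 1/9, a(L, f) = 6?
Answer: 6627758009/930384 ≈ 7123.7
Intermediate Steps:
O = ⅑ ≈ 0.11111
X(r) = 2*r/3 (X(r) = ((⅑)*6)*r = 2*r/3)
-176467/(-93893 - 216235) + 128216/X(27) = -176467/(-93893 - 216235) + 128216/(((⅔)*27)) = -176467/(-310128) + 128216/18 = -176467*(-1/310128) + 128216*(1/18) = 176467/310128 + 64108/9 = 6627758009/930384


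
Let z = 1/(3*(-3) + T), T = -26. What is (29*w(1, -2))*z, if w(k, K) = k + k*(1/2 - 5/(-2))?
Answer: -116/35 ≈ -3.3143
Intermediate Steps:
z = -1/35 (z = 1/(3*(-3) - 26) = 1/(-9 - 26) = 1/(-35) = -1/35 ≈ -0.028571)
w(k, K) = 4*k (w(k, K) = k + k*(1*(½) - 5*(-½)) = k + k*(½ + 5/2) = k + k*3 = k + 3*k = 4*k)
(29*w(1, -2))*z = (29*(4*1))*(-1/35) = (29*4)*(-1/35) = 116*(-1/35) = -116/35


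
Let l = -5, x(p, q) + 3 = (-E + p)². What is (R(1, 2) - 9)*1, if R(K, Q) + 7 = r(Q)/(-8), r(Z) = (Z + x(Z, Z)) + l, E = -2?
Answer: -69/4 ≈ -17.250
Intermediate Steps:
x(p, q) = -3 + (2 + p)² (x(p, q) = -3 + (-1*(-2) + p)² = -3 + (2 + p)²)
r(Z) = -8 + Z + (2 + Z)² (r(Z) = (Z + (-3 + (2 + Z)²)) - 5 = (-3 + Z + (2 + Z)²) - 5 = -8 + Z + (2 + Z)²)
R(K, Q) = -6 - Q/8 - (2 + Q)²/8 (R(K, Q) = -7 + (-8 + Q + (2 + Q)²)/(-8) = -7 + (-8 + Q + (2 + Q)²)*(-⅛) = -7 + (1 - Q/8 - (2 + Q)²/8) = -6 - Q/8 - (2 + Q)²/8)
(R(1, 2) - 9)*1 = ((-6 - ⅛*2 - (2 + 2)²/8) - 9)*1 = ((-6 - ¼ - ⅛*4²) - 9)*1 = ((-6 - ¼ - ⅛*16) - 9)*1 = ((-6 - ¼ - 2) - 9)*1 = (-33/4 - 9)*1 = -69/4*1 = -69/4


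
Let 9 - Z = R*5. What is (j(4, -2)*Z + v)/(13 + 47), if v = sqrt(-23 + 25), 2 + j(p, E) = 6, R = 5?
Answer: -16/15 + sqrt(2)/60 ≈ -1.0431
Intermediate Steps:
Z = -16 (Z = 9 - 5*5 = 9 - 1*25 = 9 - 25 = -16)
j(p, E) = 4 (j(p, E) = -2 + 6 = 4)
v = sqrt(2) ≈ 1.4142
(j(4, -2)*Z + v)/(13 + 47) = (4*(-16) + sqrt(2))/(13 + 47) = (-64 + sqrt(2))/60 = -16/15 + sqrt(2)/60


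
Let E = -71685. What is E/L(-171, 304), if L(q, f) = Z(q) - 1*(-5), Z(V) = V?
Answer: 71685/166 ≈ 431.84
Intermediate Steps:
L(q, f) = 5 + q (L(q, f) = q - 1*(-5) = q + 5 = 5 + q)
E/L(-171, 304) = -71685/(5 - 171) = -71685/(-166) = -71685*(-1/166) = 71685/166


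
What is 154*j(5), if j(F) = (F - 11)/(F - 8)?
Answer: 308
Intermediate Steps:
j(F) = (-11 + F)/(-8 + F)
154*j(5) = 154*((-11 + 5)/(-8 + 5)) = 154*(-6/(-3)) = 154*(-⅓*(-6)) = 154*2 = 308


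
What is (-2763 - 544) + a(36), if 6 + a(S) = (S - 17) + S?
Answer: -3258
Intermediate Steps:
a(S) = -23 + 2*S (a(S) = -6 + ((S - 17) + S) = -6 + ((-17 + S) + S) = -6 + (-17 + 2*S) = -23 + 2*S)
(-2763 - 544) + a(36) = (-2763 - 544) + (-23 + 2*36) = -3307 + (-23 + 72) = -3307 + 49 = -3258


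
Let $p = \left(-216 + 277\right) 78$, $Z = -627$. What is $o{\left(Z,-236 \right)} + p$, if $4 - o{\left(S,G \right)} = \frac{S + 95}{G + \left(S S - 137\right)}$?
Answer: $\frac{66796593}{14027} \approx 4762.0$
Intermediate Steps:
$p = 4758$ ($p = 61 \cdot 78 = 4758$)
$o{\left(S,G \right)} = 4 - \frac{95 + S}{-137 + G + S^{2}}$ ($o{\left(S,G \right)} = 4 - \frac{S + 95}{G + \left(S S - 137\right)} = 4 - \frac{95 + S}{G + \left(S^{2} - 137\right)} = 4 - \frac{95 + S}{G + \left(-137 + S^{2}\right)} = 4 - \frac{95 + S}{-137 + G + S^{2}}$)
$o{\left(Z,-236 \right)} + p = \frac{-643 - -627 + 4 \left(-236\right) + 4 \left(-627\right)^{2}}{-137 - 236 + \left(-627\right)^{2}} + 4758 = \frac{-643 + 627 - 944 + 4 \cdot 393129}{-137 - 236 + 393129} + 4758 = \frac{-643 + 627 - 944 + 1572516}{392756} + 4758 = \frac{1}{392756} \cdot 1571556 + 4758 = \frac{56127}{14027} + 4758 = \frac{66796593}{14027}$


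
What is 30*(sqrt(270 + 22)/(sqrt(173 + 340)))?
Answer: 20*sqrt(4161)/57 ≈ 22.634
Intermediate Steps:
30*(sqrt(270 + 22)/(sqrt(173 + 340))) = 30*(sqrt(292)/(sqrt(513))) = 30*((2*sqrt(73))/((3*sqrt(57)))) = 30*((2*sqrt(73))*(sqrt(57)/171)) = 30*(2*sqrt(4161)/171) = 20*sqrt(4161)/57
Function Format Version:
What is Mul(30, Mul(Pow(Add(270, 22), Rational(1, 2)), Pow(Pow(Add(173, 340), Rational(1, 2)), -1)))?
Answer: Mul(Rational(20, 57), Pow(4161, Rational(1, 2))) ≈ 22.634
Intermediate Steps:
Mul(30, Mul(Pow(Add(270, 22), Rational(1, 2)), Pow(Pow(Add(173, 340), Rational(1, 2)), -1))) = Mul(30, Mul(Pow(292, Rational(1, 2)), Pow(Pow(513, Rational(1, 2)), -1))) = Mul(30, Mul(Mul(2, Pow(73, Rational(1, 2))), Pow(Mul(3, Pow(57, Rational(1, 2))), -1))) = Mul(30, Mul(Mul(2, Pow(73, Rational(1, 2))), Mul(Rational(1, 171), Pow(57, Rational(1, 2))))) = Mul(30, Mul(Rational(2, 171), Pow(4161, Rational(1, 2)))) = Mul(Rational(20, 57), Pow(4161, Rational(1, 2)))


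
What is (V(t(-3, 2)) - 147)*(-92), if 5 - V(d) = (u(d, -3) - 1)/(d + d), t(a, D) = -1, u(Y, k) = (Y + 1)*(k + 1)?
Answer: 13110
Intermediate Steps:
u(Y, k) = (1 + Y)*(1 + k)
V(d) = 5 - (-3 - 2*d)/(2*d) (V(d) = 5 - ((1 + d - 3 + d*(-3)) - 1)/(d + d) = 5 - ((1 + d - 3 - 3*d) - 1)/(2*d) = 5 - ((-2 - 2*d) - 1)*1/(2*d) = 5 - (-3 - 2*d)*1/(2*d) = 5 - (-3 - 2*d)/(2*d))
(V(t(-3, 2)) - 147)*(-92) = ((6 + (3/2)/(-1)) - 147)*(-92) = ((6 + (3/2)*(-1)) - 147)*(-92) = ((6 - 3/2) - 147)*(-92) = (9/2 - 147)*(-92) = -285/2*(-92) = 13110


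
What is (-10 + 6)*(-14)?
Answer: 56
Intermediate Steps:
(-10 + 6)*(-14) = -4*(-14) = 56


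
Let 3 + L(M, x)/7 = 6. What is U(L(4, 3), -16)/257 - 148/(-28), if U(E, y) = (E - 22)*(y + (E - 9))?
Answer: 9537/1799 ≈ 5.3013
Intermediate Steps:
L(M, x) = 21 (L(M, x) = -21 + 7*6 = -21 + 42 = 21)
U(E, y) = (-22 + E)*(-9 + E + y) (U(E, y) = (-22 + E)*(y + (-9 + E)) = (-22 + E)*(-9 + E + y))
U(L(4, 3), -16)/257 - 148/(-28) = (198 + 21² - 31*21 - 22*(-16) + 21*(-16))/257 - 148/(-28) = (198 + 441 - 651 + 352 - 336)*(1/257) - 148*(-1/28) = 4*(1/257) + 37/7 = 4/257 + 37/7 = 9537/1799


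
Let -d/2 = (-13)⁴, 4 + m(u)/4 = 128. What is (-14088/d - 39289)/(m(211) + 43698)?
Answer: -1122126085/1262224834 ≈ -0.88901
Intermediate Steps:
m(u) = 496 (m(u) = -16 + 4*128 = -16 + 512 = 496)
d = -57122 (d = -2*(-13)⁴ = -2*28561 = -57122)
(-14088/d - 39289)/(m(211) + 43698) = (-14088/(-57122) - 39289)/(496 + 43698) = (-14088*(-1/57122) - 39289)/44194 = (7044/28561 - 39289)*(1/44194) = -1122126085/28561*1/44194 = -1122126085/1262224834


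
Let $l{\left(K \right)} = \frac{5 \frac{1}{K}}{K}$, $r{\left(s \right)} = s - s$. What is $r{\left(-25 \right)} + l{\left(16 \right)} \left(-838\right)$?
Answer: $- \frac{2095}{128} \approx -16.367$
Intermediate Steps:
$r{\left(s \right)} = 0$
$l{\left(K \right)} = \frac{5}{K^{2}}$
$r{\left(-25 \right)} + l{\left(16 \right)} \left(-838\right) = 0 + \frac{5}{256} \left(-838\right) = 0 - \frac{2095}{128} = - \frac{2095}{128}$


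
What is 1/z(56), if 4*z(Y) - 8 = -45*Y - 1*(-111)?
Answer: -4/2401 ≈ -0.0016660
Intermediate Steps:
z(Y) = 119/4 - 45*Y/4 (z(Y) = 2 + (-45*Y - 1*(-111))/4 = 2 + (-45*Y + 111)/4 = 2 + (111 - 45*Y)/4 = 2 + (111/4 - 45*Y/4) = 119/4 - 45*Y/4)
1/z(56) = 1/(119/4 - 45/4*56) = 1/(119/4 - 630) = 1/(-2401/4) = -4/2401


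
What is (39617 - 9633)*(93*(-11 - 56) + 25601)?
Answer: 580790080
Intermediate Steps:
(39617 - 9633)*(93*(-11 - 56) + 25601) = 29984*(93*(-67) + 25601) = 29984*(-6231 + 25601) = 29984*19370 = 580790080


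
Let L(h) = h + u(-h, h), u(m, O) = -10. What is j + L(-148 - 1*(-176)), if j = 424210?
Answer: 424228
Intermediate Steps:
L(h) = -10 + h (L(h) = h - 10 = -10 + h)
j + L(-148 - 1*(-176)) = 424210 + (-10 + (-148 - 1*(-176))) = 424210 + (-10 + (-148 + 176)) = 424210 + (-10 + 28) = 424210 + 18 = 424228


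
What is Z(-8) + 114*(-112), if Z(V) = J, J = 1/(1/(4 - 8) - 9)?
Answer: -472420/37 ≈ -12768.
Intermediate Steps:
J = -4/37 (J = 1/(1/(-4) - 9) = 1/(-¼ - 9) = 1/(-37/4) = -4/37 ≈ -0.10811)
Z(V) = -4/37
Z(-8) + 114*(-112) = -4/37 + 114*(-112) = -4/37 - 12768 = -472420/37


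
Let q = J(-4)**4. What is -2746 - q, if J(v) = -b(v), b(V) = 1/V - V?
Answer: -753601/256 ≈ -2943.8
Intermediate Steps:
J(v) = v - 1/v (J(v) = -(1/v - v) = v - 1/v)
q = 50625/256 (q = (-4 - 1/(-4))**4 = (-4 - 1*(-1/4))**4 = (-4 + 1/4)**4 = (-15/4)**4 = 50625/256 ≈ 197.75)
-2746 - q = -2746 - 1*50625/256 = -2746 - 50625/256 = -753601/256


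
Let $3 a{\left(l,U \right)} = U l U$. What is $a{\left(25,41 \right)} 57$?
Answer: $798475$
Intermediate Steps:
$a{\left(l,U \right)} = \frac{l U^{2}}{3}$ ($a{\left(l,U \right)} = \frac{U l U}{3} = \frac{l U^{2}}{3}$)
$a{\left(25,41 \right)} 57 = \frac{1}{3} \cdot 25 \cdot 41^{2} \cdot 57 = \frac{1}{3} \cdot 25 \cdot 1681 \cdot 57 = \frac{42025}{3} \cdot 57 = 798475$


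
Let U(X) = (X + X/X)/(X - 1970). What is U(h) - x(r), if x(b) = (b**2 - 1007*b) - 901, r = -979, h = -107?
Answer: -4036427155/2077 ≈ -1.9434e+6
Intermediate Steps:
x(b) = -901 + b**2 - 1007*b
U(X) = (1 + X)/(-1970 + X) (U(X) = (X + 1)/(-1970 + X) = (1 + X)/(-1970 + X))
U(h) - x(r) = (1 - 107)/(-1970 - 107) - (-901 + (-979)**2 - 1007*(-979)) = -106/(-2077) - (-901 + 958441 + 985853) = -1/2077*(-106) - 1*1943393 = 106/2077 - 1943393 = -4036427155/2077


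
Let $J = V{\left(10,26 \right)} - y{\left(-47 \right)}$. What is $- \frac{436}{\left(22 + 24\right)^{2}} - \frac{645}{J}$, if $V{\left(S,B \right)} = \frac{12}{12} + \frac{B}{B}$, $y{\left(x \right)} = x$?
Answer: $- \frac{346546}{25921} \approx -13.369$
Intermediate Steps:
$V{\left(S,B \right)} = 2$ ($V{\left(S,B \right)} = 12 \cdot \frac{1}{12} + 1 = 1 + 1 = 2$)
$J = 49$ ($J = 2 - -47 = 2 + 47 = 49$)
$- \frac{436}{\left(22 + 24\right)^{2}} - \frac{645}{J} = - \frac{436}{\left(22 + 24\right)^{2}} - \frac{645}{49} = - \frac{436}{46^{2}} - \frac{645}{49} = - \frac{436}{2116} - \frac{645}{49} = \left(-436\right) \frac{1}{2116} - \frac{645}{49} = - \frac{109}{529} - \frac{645}{49} = - \frac{346546}{25921}$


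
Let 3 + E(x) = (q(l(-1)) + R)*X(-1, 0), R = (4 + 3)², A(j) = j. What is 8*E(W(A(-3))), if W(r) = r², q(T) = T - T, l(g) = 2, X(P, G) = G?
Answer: -24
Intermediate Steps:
q(T) = 0
R = 49 (R = 7² = 49)
E(x) = -3 (E(x) = -3 + (0 + 49)*0 = -3 + 49*0 = -3 + 0 = -3)
8*E(W(A(-3))) = 8*(-3) = -24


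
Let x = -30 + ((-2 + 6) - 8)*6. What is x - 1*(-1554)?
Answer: 1500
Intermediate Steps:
x = -54 (x = -30 + (4 - 8)*6 = -30 - 4*6 = -30 - 24 = -54)
x - 1*(-1554) = -54 - 1*(-1554) = -54 + 1554 = 1500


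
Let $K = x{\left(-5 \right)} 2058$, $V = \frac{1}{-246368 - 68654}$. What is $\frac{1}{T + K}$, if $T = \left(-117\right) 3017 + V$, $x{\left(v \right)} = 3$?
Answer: $- \frac{315022}{109254354931} \approx -2.8834 \cdot 10^{-6}$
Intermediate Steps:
$V = - \frac{1}{315022}$ ($V = \frac{1}{-315022} = - \frac{1}{315022} \approx -3.1744 \cdot 10^{-6}$)
$T = - \frac{111199300759}{315022}$ ($T = \left(-117\right) 3017 - \frac{1}{315022} = -352989 - \frac{1}{315022} = - \frac{111199300759}{315022} \approx -3.5299 \cdot 10^{5}$)
$K = 6174$ ($K = 3 \cdot 2058 = 6174$)
$\frac{1}{T + K} = \frac{1}{- \frac{111199300759}{315022} + 6174} = \frac{1}{- \frac{109254354931}{315022}} = - \frac{315022}{109254354931}$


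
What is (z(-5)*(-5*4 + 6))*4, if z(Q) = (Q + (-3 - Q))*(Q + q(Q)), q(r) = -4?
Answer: -1512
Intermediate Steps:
z(Q) = 12 - 3*Q (z(Q) = (Q + (-3 - Q))*(Q - 4) = -3*(-4 + Q) = 12 - 3*Q)
(z(-5)*(-5*4 + 6))*4 = ((12 - 3*(-5))*(-5*4 + 6))*4 = ((12 + 15)*(-20 + 6))*4 = (27*(-14))*4 = -378*4 = -1512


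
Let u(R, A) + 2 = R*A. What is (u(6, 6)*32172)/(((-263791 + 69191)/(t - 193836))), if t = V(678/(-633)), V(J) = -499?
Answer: 759189111/695 ≈ 1.0924e+6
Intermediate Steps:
t = -499
u(R, A) = -2 + A*R (u(R, A) = -2 + R*A = -2 + A*R)
(u(6, 6)*32172)/(((-263791 + 69191)/(t - 193836))) = ((-2 + 6*6)*32172)/(((-263791 + 69191)/(-499 - 193836))) = ((-2 + 36)*32172)/((-194600/(-194335))) = (34*32172)/((-194600*(-1/194335))) = 1093848/(38920/38867) = 1093848*(38867/38920) = 759189111/695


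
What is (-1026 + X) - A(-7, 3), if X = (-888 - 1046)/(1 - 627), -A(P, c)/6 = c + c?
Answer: -308903/313 ≈ -986.91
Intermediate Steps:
A(P, c) = -12*c (A(P, c) = -6*(c + c) = -12*c)
X = 967/313 (X = -1934/(-626) = -1934*(-1/626) = 967/313 ≈ 3.0895)
(-1026 + X) - A(-7, 3) = (-1026 + 967/313) - (-12)*3 = -320171/313 - 1*(-36) = -320171/313 + 36 = -308903/313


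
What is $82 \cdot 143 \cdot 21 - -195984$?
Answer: $442230$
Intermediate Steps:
$82 \cdot 143 \cdot 21 - -195984 = 11726 \cdot 21 + 195984 = 246246 + 195984 = 442230$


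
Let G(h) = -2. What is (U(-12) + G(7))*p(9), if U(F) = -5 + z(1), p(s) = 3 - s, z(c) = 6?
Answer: 6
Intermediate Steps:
U(F) = 1 (U(F) = -5 + 6 = 1)
(U(-12) + G(7))*p(9) = (1 - 2)*(3 - 1*9) = -(3 - 9) = -1*(-6) = 6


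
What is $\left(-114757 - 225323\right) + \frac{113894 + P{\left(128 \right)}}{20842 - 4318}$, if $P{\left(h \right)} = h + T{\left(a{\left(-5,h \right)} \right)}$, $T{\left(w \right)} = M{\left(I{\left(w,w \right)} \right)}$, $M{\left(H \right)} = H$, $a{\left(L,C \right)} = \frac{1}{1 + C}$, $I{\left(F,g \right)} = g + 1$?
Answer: $- \frac{181224614678}{532899} \approx -3.4007 \cdot 10^{5}$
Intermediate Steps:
$I{\left(F,g \right)} = 1 + g$
$T{\left(w \right)} = 1 + w$
$P{\left(h \right)} = 1 + h + \frac{1}{1 + h}$ ($P{\left(h \right)} = h + \left(1 + \frac{1}{1 + h}\right) = 1 + h + \frac{1}{1 + h}$)
$\left(-114757 - 225323\right) + \frac{113894 + P{\left(128 \right)}}{20842 - 4318} = \left(-114757 - 225323\right) + \frac{113894 + \left(1 + 128 + \frac{1}{1 + 128}\right)}{20842 - 4318} = -340080 + \frac{113894 + \left(1 + 128 + \frac{1}{129}\right)}{16524} = -340080 + \left(113894 + \left(1 + 128 + \frac{1}{129}\right)\right) \frac{1}{16524} = -340080 + \left(113894 + \frac{16642}{129}\right) \frac{1}{16524} = -340080 + \frac{14708968}{129} \cdot \frac{1}{16524} = -340080 + \frac{3677242}{532899} = - \frac{181224614678}{532899}$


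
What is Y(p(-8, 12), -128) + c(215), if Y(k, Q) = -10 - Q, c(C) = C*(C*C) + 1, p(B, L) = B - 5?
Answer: 9938494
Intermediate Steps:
p(B, L) = -5 + B
c(C) = 1 + C³ (c(C) = C*C² + 1 = C³ + 1 = 1 + C³)
Y(p(-8, 12), -128) + c(215) = (-10 - 1*(-128)) + (1 + 215³) = (-10 + 128) + (1 + 9938375) = 118 + 9938376 = 9938494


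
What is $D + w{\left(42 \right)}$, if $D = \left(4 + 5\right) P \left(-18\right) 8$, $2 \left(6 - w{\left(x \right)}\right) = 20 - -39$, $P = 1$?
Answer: $- \frac{2639}{2} \approx -1319.5$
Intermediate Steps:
$w{\left(x \right)} = - \frac{47}{2}$ ($w{\left(x \right)} = 6 - \frac{20 - -39}{2} = 6 - \frac{20 + 39}{2} = 6 - \frac{59}{2} = - \frac{47}{2}$)
$D = -1296$ ($D = \left(4 + 5\right) 1 \left(-18\right) 8 = 9 \cdot 1 \left(-18\right) 8 = 9 \left(-18\right) 8 = \left(-162\right) 8 = -1296$)
$D + w{\left(42 \right)} = -1296 - \frac{47}{2} = - \frac{2639}{2}$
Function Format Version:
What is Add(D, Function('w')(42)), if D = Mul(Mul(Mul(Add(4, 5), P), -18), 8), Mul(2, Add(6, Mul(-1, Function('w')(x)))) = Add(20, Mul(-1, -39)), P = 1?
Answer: Rational(-2639, 2) ≈ -1319.5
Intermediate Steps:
Function('w')(x) = Rational(-47, 2) (Function('w')(x) = Add(6, Mul(Rational(-1, 2), Add(20, Mul(-1, -39)))) = Add(6, Mul(Rational(-1, 2), Add(20, 39))) = Add(6, Mul(Rational(-1, 2), 59)) = Add(6, Rational(-59, 2)) = Rational(-47, 2))
D = -1296 (D = Mul(Mul(Mul(Add(4, 5), 1), -18), 8) = Mul(Mul(Mul(9, 1), -18), 8) = Mul(Mul(9, -18), 8) = Mul(-162, 8) = -1296)
Add(D, Function('w')(42)) = Add(-1296, Rational(-47, 2)) = Rational(-2639, 2)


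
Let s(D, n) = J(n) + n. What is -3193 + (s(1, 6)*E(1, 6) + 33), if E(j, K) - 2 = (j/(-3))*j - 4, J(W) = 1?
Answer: -9529/3 ≈ -3176.3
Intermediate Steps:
s(D, n) = 1 + n
E(j, K) = -2 - j²/3 (E(j, K) = 2 + ((j/(-3))*j - 4) = 2 + ((j*(-⅓))*j - 4) = 2 + ((-j/3)*j - 4) = 2 + (-j²/3 - 4) = 2 + (-4 - j²/3) = -2 - j²/3)
-3193 + (s(1, 6)*E(1, 6) + 33) = -3193 + ((1 + 6)*(-2 - ⅓*1²) + 33) = -3193 + (7*(-2 - ⅓*1) + 33) = -3193 + (7*(-2 - ⅓) + 33) = -3193 + (7*(-7/3) + 33) = -3193 + (-49/3 + 33) = -3193 + 50/3 = -9529/3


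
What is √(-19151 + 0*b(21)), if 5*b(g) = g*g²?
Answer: I*√19151 ≈ 138.39*I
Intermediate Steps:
b(g) = g³/5 (b(g) = (g*g²)/5 = g³/5)
√(-19151 + 0*b(21)) = √(-19151 + 0*((⅕)*21³)) = √(-19151 + 0*((⅕)*9261)) = √(-19151 + 0*(9261/5)) = √(-19151 + 0) = √(-19151) = I*√19151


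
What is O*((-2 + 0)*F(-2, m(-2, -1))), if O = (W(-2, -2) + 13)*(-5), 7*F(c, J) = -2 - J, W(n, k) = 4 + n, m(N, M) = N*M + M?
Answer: -450/7 ≈ -64.286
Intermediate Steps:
m(N, M) = M + M*N (m(N, M) = M*N + M = M + M*N)
F(c, J) = -2/7 - J/7 (F(c, J) = (-2 - J)/7 = -2/7 - J/7)
O = -75 (O = ((4 - 2) + 13)*(-5) = (2 + 13)*(-5) = 15*(-5) = -75)
O*((-2 + 0)*F(-2, m(-2, -1))) = -75*(-2 + 0)*(-2/7 - (-1)*(1 - 2)/7) = -(-150)*(-2/7 - (-1)*(-1)/7) = -(-150)*(-2/7 - ⅐*1) = -(-150)*(-2/7 - ⅐) = -(-150)*(-3)/7 = -75*6/7 = -450/7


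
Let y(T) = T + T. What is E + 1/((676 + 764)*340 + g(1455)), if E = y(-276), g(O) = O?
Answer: -271062359/491055 ≈ -552.00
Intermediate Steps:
y(T) = 2*T
E = -552 (E = 2*(-276) = -552)
E + 1/((676 + 764)*340 + g(1455)) = -552 + 1/((676 + 764)*340 + 1455) = -552 + 1/(1440*340 + 1455) = -552 + 1/(489600 + 1455) = -552 + 1/491055 = -271062359/491055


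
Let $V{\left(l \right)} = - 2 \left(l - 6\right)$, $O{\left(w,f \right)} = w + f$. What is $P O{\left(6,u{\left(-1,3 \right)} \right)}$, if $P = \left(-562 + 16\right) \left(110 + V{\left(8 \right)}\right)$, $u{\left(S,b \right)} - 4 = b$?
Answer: $-752388$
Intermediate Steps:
$u{\left(S,b \right)} = 4 + b$
$O{\left(w,f \right)} = f + w$
$V{\left(l \right)} = 12 - 2 l$ ($V{\left(l \right)} = - 2 \left(l - 6\right) = - 2 \left(-6 + l\right) = 12 - 2 l$)
$P = -57876$ ($P = \left(-562 + 16\right) \left(110 + \left(12 - 16\right)\right) = - 546 \left(110 + \left(12 - 16\right)\right) = - 546 \left(110 - 4\right) = \left(-546\right) 106 = -57876$)
$P O{\left(6,u{\left(-1,3 \right)} \right)} = - 57876 \left(\left(4 + 3\right) + 6\right) = - 57876 \left(7 + 6\right) = \left(-57876\right) 13 = -752388$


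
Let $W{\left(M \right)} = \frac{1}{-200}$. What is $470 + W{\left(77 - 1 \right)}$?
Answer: $\frac{93999}{200} \approx 470.0$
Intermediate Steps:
$W{\left(M \right)} = - \frac{1}{200}$
$470 + W{\left(77 - 1 \right)} = 470 - \frac{1}{200} = \frac{93999}{200}$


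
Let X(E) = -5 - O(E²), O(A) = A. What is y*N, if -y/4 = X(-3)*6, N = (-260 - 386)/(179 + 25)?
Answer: -1064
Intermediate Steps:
X(E) = -5 - E²
N = -19/6 (N = -646/204 = -646*1/204 = -19/6 ≈ -3.1667)
y = 336 (y = -4*(-5 - 1*(-3)²)*6 = -4*(-5 - 1*9)*6 = -4*(-5 - 9)*6 = -(-56)*6 = -4*(-84) = 336)
y*N = 336*(-19/6) = -1064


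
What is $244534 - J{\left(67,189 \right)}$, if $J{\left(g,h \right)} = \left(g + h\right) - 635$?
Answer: $244913$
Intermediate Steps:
$J{\left(g,h \right)} = -635 + g + h$
$244534 - J{\left(67,189 \right)} = 244534 - \left(-635 + 67 + 189\right) = 244534 - -379 = 244534 + 379 = 244913$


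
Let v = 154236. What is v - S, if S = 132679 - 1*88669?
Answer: 110226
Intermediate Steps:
S = 44010 (S = 132679 - 88669 = 44010)
v - S = 154236 - 1*44010 = 154236 - 44010 = 110226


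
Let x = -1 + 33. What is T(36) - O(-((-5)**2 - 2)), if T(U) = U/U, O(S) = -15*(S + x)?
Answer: 136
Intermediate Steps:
x = 32
O(S) = -480 - 15*S (O(S) = -15*(S + 32) = -15*(32 + S) = -480 - 15*S)
T(U) = 1
T(36) - O(-((-5)**2 - 2)) = 1 - (-480 - (-15)*((-5)**2 - 2)) = 1 - (-480 - (-15)*(25 - 2)) = 1 - (-480 - (-15)*23) = 1 - (-480 - 15*(-23)) = 1 - (-480 + 345) = 1 - 1*(-135) = 1 + 135 = 136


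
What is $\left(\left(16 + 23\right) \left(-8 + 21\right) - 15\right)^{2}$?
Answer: $242064$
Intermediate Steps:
$\left(\left(16 + 23\right) \left(-8 + 21\right) - 15\right)^{2} = \left(39 \cdot 13 - 15\right)^{2} = \left(507 - 15\right)^{2} = 492^{2} = 242064$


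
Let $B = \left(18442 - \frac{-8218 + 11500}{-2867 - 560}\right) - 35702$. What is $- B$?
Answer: $\frac{59146738}{3427} \approx 17259.0$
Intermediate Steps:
$B = - \frac{59146738}{3427}$ ($B = \left(18442 - \frac{3282}{-3427}\right) - 35702 = \left(18442 - 3282 \left(- \frac{1}{3427}\right)\right) - 35702 = \left(18442 - - \frac{3282}{3427}\right) - 35702 = \left(18442 + \frac{3282}{3427}\right) - 35702 = \frac{63204016}{3427} - 35702 = - \frac{59146738}{3427} \approx -17259.0$)
$- B = \left(-1\right) \left(- \frac{59146738}{3427}\right) = \frac{59146738}{3427}$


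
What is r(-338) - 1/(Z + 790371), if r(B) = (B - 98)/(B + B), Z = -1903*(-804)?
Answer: 19455506/30164979 ≈ 0.64497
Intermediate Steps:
Z = 1530012
r(B) = (-98 + B)/(2*B) (r(B) = (-98 + B)/((2*B)) = (-98 + B)*(1/(2*B)) = (-98 + B)/(2*B))
r(-338) - 1/(Z + 790371) = (½)*(-98 - 338)/(-338) - 1/(1530012 + 790371) = (½)*(-1/338)*(-436) - 1/2320383 = 109/169 - 1*1/2320383 = 109/169 - 1/2320383 = 19455506/30164979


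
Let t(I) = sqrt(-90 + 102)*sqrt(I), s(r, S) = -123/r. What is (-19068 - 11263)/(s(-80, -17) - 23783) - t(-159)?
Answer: 2426480/1902517 - 6*I*sqrt(53) ≈ 1.2754 - 43.681*I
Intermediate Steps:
t(I) = 2*sqrt(3)*sqrt(I) (t(I) = sqrt(12)*sqrt(I) = (2*sqrt(3))*sqrt(I) = 2*sqrt(3)*sqrt(I))
(-19068 - 11263)/(s(-80, -17) - 23783) - t(-159) = (-19068 - 11263)/(-123/(-80) - 23783) - 2*sqrt(3)*sqrt(-159) = -30331/(-123*(-1/80) - 23783) - 2*sqrt(3)*I*sqrt(159) = -30331/(123/80 - 23783) - 6*I*sqrt(53) = -30331/(-1902517/80) - 6*I*sqrt(53) = -30331*(-80/1902517) - 6*I*sqrt(53) = 2426480/1902517 - 6*I*sqrt(53)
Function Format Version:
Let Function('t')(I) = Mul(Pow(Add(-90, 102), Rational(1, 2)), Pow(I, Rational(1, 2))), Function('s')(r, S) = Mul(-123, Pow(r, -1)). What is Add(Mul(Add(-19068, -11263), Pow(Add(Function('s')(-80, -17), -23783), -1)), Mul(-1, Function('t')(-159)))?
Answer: Add(Rational(2426480, 1902517), Mul(-6, I, Pow(53, Rational(1, 2)))) ≈ Add(1.2754, Mul(-43.681, I))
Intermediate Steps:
Function('t')(I) = Mul(2, Pow(3, Rational(1, 2)), Pow(I, Rational(1, 2))) (Function('t')(I) = Mul(Pow(12, Rational(1, 2)), Pow(I, Rational(1, 2))) = Mul(Mul(2, Pow(3, Rational(1, 2))), Pow(I, Rational(1, 2))) = Mul(2, Pow(3, Rational(1, 2)), Pow(I, Rational(1, 2))))
Add(Mul(Add(-19068, -11263), Pow(Add(Function('s')(-80, -17), -23783), -1)), Mul(-1, Function('t')(-159))) = Add(Mul(Add(-19068, -11263), Pow(Add(Mul(-123, Pow(-80, -1)), -23783), -1)), Mul(-1, Mul(2, Pow(3, Rational(1, 2)), Pow(-159, Rational(1, 2))))) = Add(Mul(-30331, Pow(Add(Mul(-123, Rational(-1, 80)), -23783), -1)), Mul(-1, Mul(2, Pow(3, Rational(1, 2)), Mul(I, Pow(159, Rational(1, 2)))))) = Add(Mul(-30331, Pow(Add(Rational(123, 80), -23783), -1)), Mul(-1, Mul(6, I, Pow(53, Rational(1, 2))))) = Add(Mul(-30331, Pow(Rational(-1902517, 80), -1)), Mul(-6, I, Pow(53, Rational(1, 2)))) = Add(Mul(-30331, Rational(-80, 1902517)), Mul(-6, I, Pow(53, Rational(1, 2)))) = Add(Rational(2426480, 1902517), Mul(-6, I, Pow(53, Rational(1, 2))))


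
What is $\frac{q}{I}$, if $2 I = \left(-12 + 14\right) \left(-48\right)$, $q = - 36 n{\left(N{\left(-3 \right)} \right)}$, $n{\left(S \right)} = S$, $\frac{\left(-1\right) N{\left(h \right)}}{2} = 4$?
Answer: $-6$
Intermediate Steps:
$N{\left(h \right)} = -8$ ($N{\left(h \right)} = \left(-2\right) 4 = -8$)
$q = 288$ ($q = \left(-36\right) \left(-8\right) = 288$)
$I = -48$ ($I = \frac{\left(-12 + 14\right) \left(-48\right)}{2} = \frac{2 \left(-48\right)}{2} = \frac{1}{2} \left(-96\right) = -48$)
$\frac{q}{I} = \frac{288}{-48} = 288 \left(- \frac{1}{48}\right) = -6$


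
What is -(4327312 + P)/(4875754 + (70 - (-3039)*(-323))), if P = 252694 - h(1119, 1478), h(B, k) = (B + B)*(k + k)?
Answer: 2035522/3894227 ≈ 0.52270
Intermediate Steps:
h(B, k) = 4*B*k (h(B, k) = (2*B)*(2*k) = 4*B*k)
P = -6362834 (P = 252694 - 4*1119*1478 = 252694 - 1*6615528 = 252694 - 6615528 = -6362834)
-(4327312 + P)/(4875754 + (70 - (-3039)*(-323))) = -(4327312 - 6362834)/(4875754 + (70 - (-3039)*(-323))) = -(-2035522)/(4875754 + (70 - 1013*969)) = -(-2035522)/(4875754 + (70 - 981597)) = -(-2035522)/(4875754 - 981527) = -(-2035522)/3894227 = -1*(-2035522/3894227) = 2035522/3894227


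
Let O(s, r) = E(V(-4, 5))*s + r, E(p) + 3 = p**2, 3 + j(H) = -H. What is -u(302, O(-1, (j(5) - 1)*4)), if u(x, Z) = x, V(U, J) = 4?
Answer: -302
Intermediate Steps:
j(H) = -3 - H
E(p) = -3 + p**2
O(s, r) = r + 13*s (O(s, r) = (-3 + 4**2)*s + r = (-3 + 16)*s + r = 13*s + r = r + 13*s)
-u(302, O(-1, (j(5) - 1)*4)) = -1*302 = -302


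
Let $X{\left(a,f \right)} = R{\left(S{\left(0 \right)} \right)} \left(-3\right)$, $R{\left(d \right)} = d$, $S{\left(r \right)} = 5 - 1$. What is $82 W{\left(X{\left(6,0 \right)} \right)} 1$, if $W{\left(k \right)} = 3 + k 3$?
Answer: $-2706$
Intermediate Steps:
$S{\left(r \right)} = 4$
$X{\left(a,f \right)} = -12$ ($X{\left(a,f \right)} = 4 \left(-3\right) = -12$)
$W{\left(k \right)} = 3 + 3 k$
$82 W{\left(X{\left(6,0 \right)} \right)} 1 = 82 \left(3 + 3 \left(-12\right)\right) 1 = 82 \left(3 - 36\right) 1 = 82 \left(-33\right) 1 = \left(-2706\right) 1 = -2706$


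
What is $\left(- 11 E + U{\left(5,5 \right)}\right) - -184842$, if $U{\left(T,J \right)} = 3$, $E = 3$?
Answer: $184812$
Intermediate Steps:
$\left(- 11 E + U{\left(5,5 \right)}\right) - -184842 = \left(\left(-11\right) 3 + 3\right) - -184842 = \left(-33 + 3\right) + 184842 = -30 + 184842 = 184812$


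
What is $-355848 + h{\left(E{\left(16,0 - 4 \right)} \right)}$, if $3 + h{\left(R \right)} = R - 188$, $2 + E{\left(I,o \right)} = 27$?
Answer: $-356014$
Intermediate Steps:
$E{\left(I,o \right)} = 25$ ($E{\left(I,o \right)} = -2 + 27 = 25$)
$h{\left(R \right)} = -191 + R$ ($h{\left(R \right)} = -3 + \left(R - 188\right) = -3 + \left(-188 + R\right) = -191 + R$)
$-355848 + h{\left(E{\left(16,0 - 4 \right)} \right)} = -355848 + \left(-191 + 25\right) = -355848 - 166 = -356014$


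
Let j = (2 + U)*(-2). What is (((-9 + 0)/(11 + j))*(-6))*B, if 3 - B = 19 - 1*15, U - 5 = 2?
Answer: 54/7 ≈ 7.7143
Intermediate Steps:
U = 7 (U = 5 + 2 = 7)
B = -1 (B = 3 - (19 - 1*15) = 3 - (19 - 15) = 3 - 1*4 = 3 - 4 = -1)
j = -18 (j = (2 + 7)*(-2) = 9*(-2) = -18)
(((-9 + 0)/(11 + j))*(-6))*B = (((-9 + 0)/(11 - 18))*(-6))*(-1) = (-9/(-7)*(-6))*(-1) = (-9*(-1/7)*(-6))*(-1) = ((9/7)*(-6))*(-1) = -54/7*(-1) = 54/7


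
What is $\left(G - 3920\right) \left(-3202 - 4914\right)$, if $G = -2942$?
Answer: $55691992$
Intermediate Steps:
$\left(G - 3920\right) \left(-3202 - 4914\right) = \left(-2942 - 3920\right) \left(-3202 - 4914\right) = \left(-6862\right) \left(-8116\right) = 55691992$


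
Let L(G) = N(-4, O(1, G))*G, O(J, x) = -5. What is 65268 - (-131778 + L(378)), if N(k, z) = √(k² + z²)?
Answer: 197046 - 378*√41 ≈ 1.9463e+5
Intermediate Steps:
L(G) = G*√41 (L(G) = √((-4)² + (-5)²)*G = √(16 + 25)*G = √41*G = G*√41)
65268 - (-131778 + L(378)) = 65268 - (-131778 + 378*√41) = 65268 + (131778 - 378*√41) = 197046 - 378*√41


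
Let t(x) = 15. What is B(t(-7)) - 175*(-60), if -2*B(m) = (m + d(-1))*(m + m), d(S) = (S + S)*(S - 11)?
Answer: 9915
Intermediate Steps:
d(S) = 2*S*(-11 + S) (d(S) = (2*S)*(-11 + S) = 2*S*(-11 + S))
B(m) = -m*(24 + m) (B(m) = -(m + 2*(-1)*(-11 - 1))*(m + m)/2 = -(m + 2*(-1)*(-12))*2*m/2 = -(m + 24)*2*m/2 = -(24 + m)*2*m/2 = -m*(24 + m))
B(t(-7)) - 175*(-60) = -1*15*(24 + 15) - 175*(-60) = -1*15*39 - 1*(-10500) = -585 + 10500 = 9915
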